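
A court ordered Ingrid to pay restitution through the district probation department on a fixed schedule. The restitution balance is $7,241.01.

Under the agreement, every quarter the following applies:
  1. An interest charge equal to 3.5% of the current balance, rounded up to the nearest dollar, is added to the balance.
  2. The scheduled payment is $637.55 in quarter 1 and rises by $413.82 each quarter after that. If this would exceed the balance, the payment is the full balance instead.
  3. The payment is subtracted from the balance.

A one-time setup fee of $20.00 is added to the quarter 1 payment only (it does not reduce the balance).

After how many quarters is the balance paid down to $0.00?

Quarter 1: opening $7,241.01; interest $254.00 → $7,495.01; payment $637.55 (+ $20.00 fee); balance $6,857.46
Quarter 2: opening $6,857.46; interest $241.00 → $7,098.46; payment $1,051.37; balance $6,047.09
Quarter 3: opening $6,047.09; interest $212.00 → $6,259.09; payment $1,465.19; balance $4,793.90
Quarter 4: opening $4,793.90; interest $168.00 → $4,961.90; payment $1,879.01; balance $3,082.89
Quarter 5: opening $3,082.89; interest $108.00 → $3,190.89; payment $2,292.83; balance $898.06
Quarter 6: opening $898.06; interest $32.00 → $930.06; payment $930.06; balance $0.00
Balance reaches $0.00 in quarter 6.

6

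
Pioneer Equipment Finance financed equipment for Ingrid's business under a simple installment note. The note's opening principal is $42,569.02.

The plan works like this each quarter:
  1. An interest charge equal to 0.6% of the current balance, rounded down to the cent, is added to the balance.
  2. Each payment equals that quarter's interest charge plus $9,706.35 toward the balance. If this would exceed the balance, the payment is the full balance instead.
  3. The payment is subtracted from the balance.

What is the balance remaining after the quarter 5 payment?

# | Opening | Interest | Payment | End bal
1 | $42,569.02 | $255.41 | $9,961.76 | $32,862.67
2 | $32,862.67 | $197.17 | $9,903.52 | $23,156.32
3 | $23,156.32 | $138.93 | $9,845.28 | $13,449.97
4 | $13,449.97 | $80.69 | $9,787.04 | $3,743.62
5 | $3,743.62 | $22.46 | $3,766.08 | $0.00

$0.00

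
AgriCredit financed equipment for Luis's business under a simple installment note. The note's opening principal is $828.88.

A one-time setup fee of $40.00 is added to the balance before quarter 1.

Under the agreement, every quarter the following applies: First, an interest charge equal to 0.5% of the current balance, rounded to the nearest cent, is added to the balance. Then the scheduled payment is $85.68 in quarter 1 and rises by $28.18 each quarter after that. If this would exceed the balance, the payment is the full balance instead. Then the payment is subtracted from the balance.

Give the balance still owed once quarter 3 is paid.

Quarter 1: opening $868.88; interest $4.34 → $873.22; payment $85.68; balance $787.54
Quarter 2: opening $787.54; interest $3.94 → $791.48; payment $113.86; balance $677.62
Quarter 3: opening $677.62; interest $3.39 → $681.01; payment $142.04; balance $538.97

$538.97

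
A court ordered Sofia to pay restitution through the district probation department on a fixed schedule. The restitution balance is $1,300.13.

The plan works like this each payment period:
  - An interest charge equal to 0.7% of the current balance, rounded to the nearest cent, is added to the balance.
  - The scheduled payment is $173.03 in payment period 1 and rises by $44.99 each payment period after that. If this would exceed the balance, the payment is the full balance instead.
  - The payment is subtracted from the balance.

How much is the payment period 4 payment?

$308.00

# | Opening | Interest | Payment | End bal
1 | $1,300.13 | $9.10 | $173.03 | $1,136.20
2 | $1,136.20 | $7.95 | $218.02 | $926.13
3 | $926.13 | $6.48 | $263.01 | $669.60
4 | $669.60 | $4.69 | $308.00 | $366.29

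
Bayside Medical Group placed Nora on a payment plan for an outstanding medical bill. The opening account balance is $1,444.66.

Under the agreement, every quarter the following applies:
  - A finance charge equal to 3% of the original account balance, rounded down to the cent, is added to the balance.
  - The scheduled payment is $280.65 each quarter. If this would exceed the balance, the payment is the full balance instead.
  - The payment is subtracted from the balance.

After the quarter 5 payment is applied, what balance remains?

$258.06

Quarter 1: $1,444.66 +$43.33 interest = $1,487.99; pay $280.65 → $1,207.34
Quarter 2: $1,207.34 +$43.33 interest = $1,250.67; pay $280.65 → $970.02
Quarter 3: $970.02 +$43.33 interest = $1,013.35; pay $280.65 → $732.70
Quarter 4: $732.70 +$43.33 interest = $776.03; pay $280.65 → $495.38
Quarter 5: $495.38 +$43.33 interest = $538.71; pay $280.65 → $258.06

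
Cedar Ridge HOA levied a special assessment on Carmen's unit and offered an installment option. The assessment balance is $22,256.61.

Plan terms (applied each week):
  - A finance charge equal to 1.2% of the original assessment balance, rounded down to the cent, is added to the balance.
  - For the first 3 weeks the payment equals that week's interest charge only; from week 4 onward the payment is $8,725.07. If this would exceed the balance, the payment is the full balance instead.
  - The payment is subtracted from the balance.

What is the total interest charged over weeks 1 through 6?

$1,602.42

Week 1: opening $22,256.61; interest $267.07 → $22,523.68; payment $267.07; balance $22,256.61
Week 2: opening $22,256.61; interest $267.07 → $22,523.68; payment $267.07; balance $22,256.61
Week 3: opening $22,256.61; interest $267.07 → $22,523.68; payment $267.07; balance $22,256.61
Week 4: opening $22,256.61; interest $267.07 → $22,523.68; payment $8,725.07; balance $13,798.61
Week 5: opening $13,798.61; interest $267.07 → $14,065.68; payment $8,725.07; balance $5,340.61
Week 6: opening $5,340.61; interest $267.07 → $5,607.68; payment $5,607.68; balance $0.00
Total interest: $267.07 + $267.07 + $267.07 + $267.07 + $267.07 + $267.07 = $1,602.42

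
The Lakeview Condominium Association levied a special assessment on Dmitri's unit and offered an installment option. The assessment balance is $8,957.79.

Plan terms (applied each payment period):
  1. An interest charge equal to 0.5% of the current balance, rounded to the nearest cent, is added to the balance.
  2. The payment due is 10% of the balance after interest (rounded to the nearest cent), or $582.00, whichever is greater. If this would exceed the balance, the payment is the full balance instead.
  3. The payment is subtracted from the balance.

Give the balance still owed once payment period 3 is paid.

$6,628.67

# | Opening | Interest | Payment | End bal
1 | $8,957.79 | $44.79 | $900.26 | $8,102.32
2 | $8,102.32 | $40.51 | $814.28 | $7,328.55
3 | $7,328.55 | $36.64 | $736.52 | $6,628.67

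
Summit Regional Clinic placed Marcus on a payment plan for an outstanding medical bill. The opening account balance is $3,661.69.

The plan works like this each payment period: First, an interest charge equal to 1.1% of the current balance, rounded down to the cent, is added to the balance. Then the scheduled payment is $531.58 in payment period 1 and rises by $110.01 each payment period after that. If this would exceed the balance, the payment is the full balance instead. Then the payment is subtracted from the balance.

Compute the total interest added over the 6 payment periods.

$134.98

# | Opening | Interest | Payment | End bal
1 | $3,661.69 | $40.27 | $531.58 | $3,170.38
2 | $3,170.38 | $34.87 | $641.59 | $2,563.66
3 | $2,563.66 | $28.20 | $751.60 | $1,840.26
4 | $1,840.26 | $20.24 | $861.61 | $998.89
5 | $998.89 | $10.98 | $971.62 | $38.25
6 | $38.25 | $0.42 | $38.67 | $0.00
Total interest: $40.27 + $34.87 + $28.20 + $20.24 + $10.98 + $0.42 = $134.98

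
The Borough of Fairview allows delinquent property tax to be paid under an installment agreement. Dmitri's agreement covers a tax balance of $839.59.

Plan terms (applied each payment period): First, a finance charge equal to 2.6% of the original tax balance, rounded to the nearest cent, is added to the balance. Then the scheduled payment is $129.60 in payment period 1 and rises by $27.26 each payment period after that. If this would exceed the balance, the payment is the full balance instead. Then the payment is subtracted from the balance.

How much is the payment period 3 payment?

Payment period 1: opening $839.59; interest $21.83 → $861.42; payment $129.60; balance $731.82
Payment period 2: opening $731.82; interest $21.83 → $753.65; payment $156.86; balance $596.79
Payment period 3: opening $596.79; interest $21.83 → $618.62; payment $184.12; balance $434.50

$184.12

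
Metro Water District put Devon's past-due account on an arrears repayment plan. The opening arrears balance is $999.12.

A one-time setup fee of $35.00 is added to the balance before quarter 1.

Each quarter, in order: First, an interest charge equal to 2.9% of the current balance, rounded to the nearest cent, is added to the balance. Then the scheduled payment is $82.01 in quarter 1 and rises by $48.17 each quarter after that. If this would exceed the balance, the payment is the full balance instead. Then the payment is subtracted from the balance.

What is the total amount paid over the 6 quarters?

Quarter 1: $1,034.12 +$29.99 interest = $1,064.11; pay $82.01 → $982.10
Quarter 2: $982.10 +$28.48 interest = $1,010.58; pay $130.18 → $880.40
Quarter 3: $880.40 +$25.53 interest = $905.93; pay $178.35 → $727.58
Quarter 4: $727.58 +$21.10 interest = $748.68; pay $226.52 → $522.16
Quarter 5: $522.16 +$15.14 interest = $537.30; pay $274.69 → $262.61
Quarter 6: $262.61 +$7.62 interest = $270.23; pay $270.23 → $0.00
Total paid: $1,161.98

$1,161.98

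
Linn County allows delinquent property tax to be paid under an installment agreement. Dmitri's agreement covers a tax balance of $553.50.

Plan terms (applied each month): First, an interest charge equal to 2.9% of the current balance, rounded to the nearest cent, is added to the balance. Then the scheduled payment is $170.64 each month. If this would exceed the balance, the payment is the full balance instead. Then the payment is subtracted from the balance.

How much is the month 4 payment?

Month 1: opening $553.50; interest $16.05 → $569.55; payment $170.64; balance $398.91
Month 2: opening $398.91; interest $11.57 → $410.48; payment $170.64; balance $239.84
Month 3: opening $239.84; interest $6.96 → $246.80; payment $170.64; balance $76.16
Month 4: opening $76.16; interest $2.21 → $78.37; payment $78.37; balance $0.00

$78.37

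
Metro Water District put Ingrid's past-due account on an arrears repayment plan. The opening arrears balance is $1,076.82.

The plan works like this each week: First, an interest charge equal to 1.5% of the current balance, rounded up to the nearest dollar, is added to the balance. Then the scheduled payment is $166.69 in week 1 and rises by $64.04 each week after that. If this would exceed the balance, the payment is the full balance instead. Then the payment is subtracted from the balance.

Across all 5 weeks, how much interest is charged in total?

Week 1: opening $1,076.82; interest $17.00 → $1,093.82; payment $166.69; balance $927.13
Week 2: opening $927.13; interest $14.00 → $941.13; payment $230.73; balance $710.40
Week 3: opening $710.40; interest $11.00 → $721.40; payment $294.77; balance $426.63
Week 4: opening $426.63; interest $7.00 → $433.63; payment $358.81; balance $74.82
Week 5: opening $74.82; interest $2.00 → $76.82; payment $76.82; balance $0.00
Total interest: $17.00 + $14.00 + $11.00 + $7.00 + $2.00 = $51.00

$51.00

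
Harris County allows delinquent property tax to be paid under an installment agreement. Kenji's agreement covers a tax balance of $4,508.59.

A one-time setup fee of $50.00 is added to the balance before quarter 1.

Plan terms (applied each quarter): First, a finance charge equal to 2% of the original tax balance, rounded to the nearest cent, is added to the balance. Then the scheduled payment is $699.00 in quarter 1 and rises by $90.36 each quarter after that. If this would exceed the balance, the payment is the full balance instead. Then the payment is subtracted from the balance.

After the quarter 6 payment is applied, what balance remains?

$0.00

Quarter 1: $4,558.59 +$90.17 interest = $4,648.76; pay $699.00 → $3,949.76
Quarter 2: $3,949.76 +$90.17 interest = $4,039.93; pay $789.36 → $3,250.57
Quarter 3: $3,250.57 +$90.17 interest = $3,340.74; pay $879.72 → $2,461.02
Quarter 4: $2,461.02 +$90.17 interest = $2,551.19; pay $970.08 → $1,581.11
Quarter 5: $1,581.11 +$90.17 interest = $1,671.28; pay $1,060.44 → $610.84
Quarter 6: $610.84 +$90.17 interest = $701.01; pay $701.01 → $0.00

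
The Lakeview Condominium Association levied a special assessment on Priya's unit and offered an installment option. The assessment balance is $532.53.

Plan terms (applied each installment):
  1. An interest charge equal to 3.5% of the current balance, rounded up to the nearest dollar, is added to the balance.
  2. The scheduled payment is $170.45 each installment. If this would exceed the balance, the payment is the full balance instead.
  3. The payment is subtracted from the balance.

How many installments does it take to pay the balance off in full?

4

# | Opening | Interest | Payment | End bal
1 | $532.53 | $19.00 | $170.45 | $381.08
2 | $381.08 | $14.00 | $170.45 | $224.63
3 | $224.63 | $8.00 | $170.45 | $62.18
4 | $62.18 | $3.00 | $65.18 | $0.00
Balance reaches $0.00 in installment 4.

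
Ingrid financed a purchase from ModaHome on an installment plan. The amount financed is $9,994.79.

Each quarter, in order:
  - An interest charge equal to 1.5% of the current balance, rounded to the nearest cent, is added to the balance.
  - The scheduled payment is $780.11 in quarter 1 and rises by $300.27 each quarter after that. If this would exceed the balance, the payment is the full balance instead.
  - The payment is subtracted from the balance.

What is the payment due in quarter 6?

$2,281.46

Quarter 1: opening $9,994.79; interest $149.92 → $10,144.71; payment $780.11; balance $9,364.60
Quarter 2: opening $9,364.60; interest $140.47 → $9,505.07; payment $1,080.38; balance $8,424.69
Quarter 3: opening $8,424.69; interest $126.37 → $8,551.06; payment $1,380.65; balance $7,170.41
Quarter 4: opening $7,170.41; interest $107.56 → $7,277.97; payment $1,680.92; balance $5,597.05
Quarter 5: opening $5,597.05; interest $83.96 → $5,681.01; payment $1,981.19; balance $3,699.82
Quarter 6: opening $3,699.82; interest $55.50 → $3,755.32; payment $2,281.46; balance $1,473.86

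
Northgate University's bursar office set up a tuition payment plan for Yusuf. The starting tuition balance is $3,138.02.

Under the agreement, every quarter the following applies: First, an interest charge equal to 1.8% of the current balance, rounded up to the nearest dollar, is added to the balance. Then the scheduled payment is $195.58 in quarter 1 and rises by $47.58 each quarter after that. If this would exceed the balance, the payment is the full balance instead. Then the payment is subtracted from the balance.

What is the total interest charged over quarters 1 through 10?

$346.00

# | Opening | Interest | Payment | End bal
1 | $3,138.02 | $57.00 | $195.58 | $2,999.44
2 | $2,999.44 | $54.00 | $243.16 | $2,810.28
3 | $2,810.28 | $51.00 | $290.74 | $2,570.54
4 | $2,570.54 | $47.00 | $338.32 | $2,279.22
5 | $2,279.22 | $42.00 | $385.90 | $1,935.32
6 | $1,935.32 | $35.00 | $433.48 | $1,536.84
7 | $1,536.84 | $28.00 | $481.06 | $1,083.78
8 | $1,083.78 | $20.00 | $528.64 | $575.14
9 | $575.14 | $11.00 | $576.22 | $9.92
10 | $9.92 | $1.00 | $10.92 | $0.00
Total interest: $57.00 + $54.00 + $51.00 + $47.00 + $42.00 + $35.00 + $28.00 + $20.00 + $11.00 + $1.00 = $346.00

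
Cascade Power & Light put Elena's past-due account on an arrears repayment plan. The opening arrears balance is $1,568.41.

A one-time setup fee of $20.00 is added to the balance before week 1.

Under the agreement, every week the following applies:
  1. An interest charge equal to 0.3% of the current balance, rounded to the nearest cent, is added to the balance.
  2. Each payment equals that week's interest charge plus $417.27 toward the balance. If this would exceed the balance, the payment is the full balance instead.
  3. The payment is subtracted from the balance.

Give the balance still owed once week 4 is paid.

$0.00

Week 1: opening $1,588.41; interest $4.77 → $1,593.18; payment $422.04; balance $1,171.14
Week 2: opening $1,171.14; interest $3.51 → $1,174.65; payment $420.78; balance $753.87
Week 3: opening $753.87; interest $2.26 → $756.13; payment $419.53; balance $336.60
Week 4: opening $336.60; interest $1.01 → $337.61; payment $337.61; balance $0.00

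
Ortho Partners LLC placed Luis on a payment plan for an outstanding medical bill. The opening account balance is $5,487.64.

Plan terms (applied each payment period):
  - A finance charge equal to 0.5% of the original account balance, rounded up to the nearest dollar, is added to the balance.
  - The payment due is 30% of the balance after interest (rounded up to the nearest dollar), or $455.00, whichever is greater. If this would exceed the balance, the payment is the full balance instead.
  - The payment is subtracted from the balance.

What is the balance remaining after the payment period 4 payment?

$1,366.64

Payment period 1: opening $5,487.64; interest $28.00 → $5,515.64; payment $1,655.00; balance $3,860.64
Payment period 2: opening $3,860.64; interest $28.00 → $3,888.64; payment $1,167.00; balance $2,721.64
Payment period 3: opening $2,721.64; interest $28.00 → $2,749.64; payment $825.00; balance $1,924.64
Payment period 4: opening $1,924.64; interest $28.00 → $1,952.64; payment $586.00; balance $1,366.64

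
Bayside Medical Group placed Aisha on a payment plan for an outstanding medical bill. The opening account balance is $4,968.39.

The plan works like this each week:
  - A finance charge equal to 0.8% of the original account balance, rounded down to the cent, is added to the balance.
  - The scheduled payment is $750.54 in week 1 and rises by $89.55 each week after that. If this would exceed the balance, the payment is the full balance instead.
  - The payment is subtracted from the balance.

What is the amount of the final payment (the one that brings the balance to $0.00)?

# | Opening | Interest | Payment | End bal
1 | $4,968.39 | $39.74 | $750.54 | $4,257.59
2 | $4,257.59 | $39.74 | $840.09 | $3,457.24
3 | $3,457.24 | $39.74 | $929.64 | $2,567.34
4 | $2,567.34 | $39.74 | $1,019.19 | $1,587.89
5 | $1,587.89 | $39.74 | $1,108.74 | $518.89
6 | $518.89 | $39.74 | $558.63 | $0.00

$558.63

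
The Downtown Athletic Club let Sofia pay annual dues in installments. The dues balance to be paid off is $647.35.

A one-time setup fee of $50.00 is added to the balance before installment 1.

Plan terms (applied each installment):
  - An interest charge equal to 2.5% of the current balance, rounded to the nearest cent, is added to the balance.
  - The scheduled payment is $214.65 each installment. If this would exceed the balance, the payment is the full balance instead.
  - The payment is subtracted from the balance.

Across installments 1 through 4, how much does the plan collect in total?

Installment 1: opening $697.35; interest $17.43 → $714.78; payment $214.65; balance $500.13
Installment 2: opening $500.13; interest $12.50 → $512.63; payment $214.65; balance $297.98
Installment 3: opening $297.98; interest $7.45 → $305.43; payment $214.65; balance $90.78
Installment 4: opening $90.78; interest $2.27 → $93.05; payment $93.05; balance $0.00
Total paid: $737.00

$737.00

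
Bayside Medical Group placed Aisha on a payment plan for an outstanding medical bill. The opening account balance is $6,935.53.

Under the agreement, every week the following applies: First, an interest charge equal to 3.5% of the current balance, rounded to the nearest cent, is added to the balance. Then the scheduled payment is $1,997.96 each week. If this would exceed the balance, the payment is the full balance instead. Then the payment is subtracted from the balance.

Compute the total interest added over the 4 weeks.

Week 1: opening $6,935.53; interest $242.74 → $7,178.27; payment $1,997.96; balance $5,180.31
Week 2: opening $5,180.31; interest $181.31 → $5,361.62; payment $1,997.96; balance $3,363.66
Week 3: opening $3,363.66; interest $117.73 → $3,481.39; payment $1,997.96; balance $1,483.43
Week 4: opening $1,483.43; interest $51.92 → $1,535.35; payment $1,535.35; balance $0.00
Total interest: $242.74 + $181.31 + $117.73 + $51.92 = $593.70

$593.70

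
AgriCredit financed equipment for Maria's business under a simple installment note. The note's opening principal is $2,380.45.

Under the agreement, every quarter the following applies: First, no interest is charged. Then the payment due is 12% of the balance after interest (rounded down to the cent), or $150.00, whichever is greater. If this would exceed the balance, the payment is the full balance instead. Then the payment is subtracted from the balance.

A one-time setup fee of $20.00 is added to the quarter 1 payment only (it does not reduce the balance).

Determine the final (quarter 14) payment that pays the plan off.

# | Opening | Payment | Fee | End bal
1 | $2,380.45 | $285.65 | $20.00 | $2,094.80
2 | $2,094.80 | $251.37 | — | $1,843.43
3 | $1,843.43 | $221.21 | — | $1,622.22
4 | $1,622.22 | $194.66 | — | $1,427.56
5 | $1,427.56 | $171.30 | — | $1,256.26
6 | $1,256.26 | $150.75 | — | $1,105.51
7 | $1,105.51 | $150.00 | — | $955.51
8 | $955.51 | $150.00 | — | $805.51
9 | $805.51 | $150.00 | — | $655.51
10 | $655.51 | $150.00 | — | $505.51
11 | $505.51 | $150.00 | — | $355.51
12 | $355.51 | $150.00 | — | $205.51
13 | $205.51 | $150.00 | — | $55.51
14 | $55.51 | $55.51 | — | $0.00

$55.51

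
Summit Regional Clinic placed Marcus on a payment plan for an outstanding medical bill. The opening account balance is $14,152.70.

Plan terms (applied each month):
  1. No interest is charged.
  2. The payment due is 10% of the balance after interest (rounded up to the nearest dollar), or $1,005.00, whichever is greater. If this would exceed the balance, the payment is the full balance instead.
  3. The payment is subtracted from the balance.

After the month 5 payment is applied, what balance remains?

$8,278.70

Month 1: opening $14,152.70; payment $1,416.00; balance $12,736.70
Month 2: opening $12,736.70; payment $1,274.00; balance $11,462.70
Month 3: opening $11,462.70; payment $1,147.00; balance $10,315.70
Month 4: opening $10,315.70; payment $1,032.00; balance $9,283.70
Month 5: opening $9,283.70; payment $1,005.00; balance $8,278.70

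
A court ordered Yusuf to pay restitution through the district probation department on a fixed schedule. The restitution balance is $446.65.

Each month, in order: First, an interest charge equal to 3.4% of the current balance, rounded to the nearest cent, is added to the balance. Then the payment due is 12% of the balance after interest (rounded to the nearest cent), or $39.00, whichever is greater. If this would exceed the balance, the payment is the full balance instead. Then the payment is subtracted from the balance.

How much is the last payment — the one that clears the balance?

$11.32

Month 1: opening $446.65; interest $15.19 → $461.84; payment $55.42; balance $406.42
Month 2: opening $406.42; interest $13.82 → $420.24; payment $50.43; balance $369.81
Month 3: opening $369.81; interest $12.57 → $382.38; payment $45.89; balance $336.49
Month 4: opening $336.49; interest $11.44 → $347.93; payment $41.75; balance $306.18
Month 5: opening $306.18; interest $10.41 → $316.59; payment $39.00; balance $277.59
Month 6: opening $277.59; interest $9.44 → $287.03; payment $39.00; balance $248.03
Month 7: opening $248.03; interest $8.43 → $256.46; payment $39.00; balance $217.46
Month 8: opening $217.46; interest $7.39 → $224.85; payment $39.00; balance $185.85
Month 9: opening $185.85; interest $6.32 → $192.17; payment $39.00; balance $153.17
Month 10: opening $153.17; interest $5.21 → $158.38; payment $39.00; balance $119.38
Month 11: opening $119.38; interest $4.06 → $123.44; payment $39.00; balance $84.44
Month 12: opening $84.44; interest $2.87 → $87.31; payment $39.00; balance $48.31
Month 13: opening $48.31; interest $1.64 → $49.95; payment $39.00; balance $10.95
Month 14: opening $10.95; interest $0.37 → $11.32; payment $11.32; balance $0.00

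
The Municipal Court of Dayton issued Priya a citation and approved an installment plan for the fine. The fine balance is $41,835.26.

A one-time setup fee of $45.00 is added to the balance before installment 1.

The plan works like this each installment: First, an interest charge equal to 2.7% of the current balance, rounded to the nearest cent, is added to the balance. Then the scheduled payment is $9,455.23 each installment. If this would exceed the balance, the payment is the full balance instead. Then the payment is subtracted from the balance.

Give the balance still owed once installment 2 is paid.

$25,006.58

# | Opening | Interest | Payment | End bal
1 | $41,880.26 | $1,130.77 | $9,455.23 | $33,555.80
2 | $33,555.80 | $906.01 | $9,455.23 | $25,006.58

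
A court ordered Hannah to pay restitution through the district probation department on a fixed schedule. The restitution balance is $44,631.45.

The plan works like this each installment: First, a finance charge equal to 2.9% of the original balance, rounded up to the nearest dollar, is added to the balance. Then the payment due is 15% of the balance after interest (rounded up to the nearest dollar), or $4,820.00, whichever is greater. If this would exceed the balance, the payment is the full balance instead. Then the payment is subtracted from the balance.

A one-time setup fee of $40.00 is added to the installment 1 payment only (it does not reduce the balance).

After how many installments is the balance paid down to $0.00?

12

Installment 1: $44,631.45 +$1,295.00 interest = $45,926.45; pay $6,889.00 (+ $40.00 fee) → $39,037.45
Installment 2: $39,037.45 +$1,295.00 interest = $40,332.45; pay $6,050.00 → $34,282.45
Installment 3: $34,282.45 +$1,295.00 interest = $35,577.45; pay $5,337.00 → $30,240.45
Installment 4: $30,240.45 +$1,295.00 interest = $31,535.45; pay $4,820.00 → $26,715.45
Installment 5: $26,715.45 +$1,295.00 interest = $28,010.45; pay $4,820.00 → $23,190.45
Installment 6: $23,190.45 +$1,295.00 interest = $24,485.45; pay $4,820.00 → $19,665.45
Installment 7: $19,665.45 +$1,295.00 interest = $20,960.45; pay $4,820.00 → $16,140.45
Installment 8: $16,140.45 +$1,295.00 interest = $17,435.45; pay $4,820.00 → $12,615.45
Installment 9: $12,615.45 +$1,295.00 interest = $13,910.45; pay $4,820.00 → $9,090.45
Installment 10: $9,090.45 +$1,295.00 interest = $10,385.45; pay $4,820.00 → $5,565.45
Installment 11: $5,565.45 +$1,295.00 interest = $6,860.45; pay $4,820.00 → $2,040.45
Installment 12: $2,040.45 +$1,295.00 interest = $3,335.45; pay $3,335.45 → $0.00
Balance reaches $0.00 in installment 12.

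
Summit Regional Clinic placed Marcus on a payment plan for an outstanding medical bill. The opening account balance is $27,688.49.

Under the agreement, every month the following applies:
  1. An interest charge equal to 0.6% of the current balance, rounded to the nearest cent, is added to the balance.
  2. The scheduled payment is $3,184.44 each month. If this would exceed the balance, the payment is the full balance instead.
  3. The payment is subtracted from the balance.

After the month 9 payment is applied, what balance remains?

Month 1: $27,688.49 +$166.13 interest = $27,854.62; pay $3,184.44 → $24,670.18
Month 2: $24,670.18 +$148.02 interest = $24,818.20; pay $3,184.44 → $21,633.76
Month 3: $21,633.76 +$129.80 interest = $21,763.56; pay $3,184.44 → $18,579.12
Month 4: $18,579.12 +$111.47 interest = $18,690.59; pay $3,184.44 → $15,506.15
Month 5: $15,506.15 +$93.04 interest = $15,599.19; pay $3,184.44 → $12,414.75
Month 6: $12,414.75 +$74.49 interest = $12,489.24; pay $3,184.44 → $9,304.80
Month 7: $9,304.80 +$55.83 interest = $9,360.63; pay $3,184.44 → $6,176.19
Month 8: $6,176.19 +$37.06 interest = $6,213.25; pay $3,184.44 → $3,028.81
Month 9: $3,028.81 +$18.17 interest = $3,046.98; pay $3,046.98 → $0.00

$0.00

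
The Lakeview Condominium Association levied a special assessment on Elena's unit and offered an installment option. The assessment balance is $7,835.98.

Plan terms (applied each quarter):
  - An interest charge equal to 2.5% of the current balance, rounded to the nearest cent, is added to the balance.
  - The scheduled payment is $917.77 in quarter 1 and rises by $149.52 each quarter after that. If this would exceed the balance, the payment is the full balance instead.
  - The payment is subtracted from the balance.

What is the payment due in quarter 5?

Quarter 1: $7,835.98 +$195.90 interest = $8,031.88; pay $917.77 → $7,114.11
Quarter 2: $7,114.11 +$177.85 interest = $7,291.96; pay $1,067.29 → $6,224.67
Quarter 3: $6,224.67 +$155.62 interest = $6,380.29; pay $1,216.81 → $5,163.48
Quarter 4: $5,163.48 +$129.09 interest = $5,292.57; pay $1,366.33 → $3,926.24
Quarter 5: $3,926.24 +$98.16 interest = $4,024.40; pay $1,515.85 → $2,508.55

$1,515.85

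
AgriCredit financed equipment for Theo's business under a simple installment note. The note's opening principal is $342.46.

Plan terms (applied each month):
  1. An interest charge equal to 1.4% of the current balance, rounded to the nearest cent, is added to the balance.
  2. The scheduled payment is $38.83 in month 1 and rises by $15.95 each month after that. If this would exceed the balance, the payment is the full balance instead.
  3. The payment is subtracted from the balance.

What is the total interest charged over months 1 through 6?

$16.97

Month 1: $342.46 +$4.79 interest = $347.25; pay $38.83 → $308.42
Month 2: $308.42 +$4.32 interest = $312.74; pay $54.78 → $257.96
Month 3: $257.96 +$3.61 interest = $261.57; pay $70.73 → $190.84
Month 4: $190.84 +$2.67 interest = $193.51; pay $86.68 → $106.83
Month 5: $106.83 +$1.50 interest = $108.33; pay $102.63 → $5.70
Month 6: $5.70 +$0.08 interest = $5.78; pay $5.78 → $0.00
Total interest: $4.79 + $4.32 + $3.61 + $2.67 + $1.50 + $0.08 = $16.97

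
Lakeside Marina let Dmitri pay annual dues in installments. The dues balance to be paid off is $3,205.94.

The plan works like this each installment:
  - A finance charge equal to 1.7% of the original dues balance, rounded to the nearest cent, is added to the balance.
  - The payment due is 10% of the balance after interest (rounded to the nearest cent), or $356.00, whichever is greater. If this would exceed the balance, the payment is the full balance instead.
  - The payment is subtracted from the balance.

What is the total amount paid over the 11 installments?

$3,805.44

Installment 1: opening $3,205.94; interest $54.50 → $3,260.44; payment $356.00; balance $2,904.44
Installment 2: opening $2,904.44; interest $54.50 → $2,958.94; payment $356.00; balance $2,602.94
Installment 3: opening $2,602.94; interest $54.50 → $2,657.44; payment $356.00; balance $2,301.44
Installment 4: opening $2,301.44; interest $54.50 → $2,355.94; payment $356.00; balance $1,999.94
Installment 5: opening $1,999.94; interest $54.50 → $2,054.44; payment $356.00; balance $1,698.44
Installment 6: opening $1,698.44; interest $54.50 → $1,752.94; payment $356.00; balance $1,396.94
Installment 7: opening $1,396.94; interest $54.50 → $1,451.44; payment $356.00; balance $1,095.44
Installment 8: opening $1,095.44; interest $54.50 → $1,149.94; payment $356.00; balance $793.94
Installment 9: opening $793.94; interest $54.50 → $848.44; payment $356.00; balance $492.44
Installment 10: opening $492.44; interest $54.50 → $546.94; payment $356.00; balance $190.94
Installment 11: opening $190.94; interest $54.50 → $245.44; payment $245.44; balance $0.00
Total paid: $3,805.44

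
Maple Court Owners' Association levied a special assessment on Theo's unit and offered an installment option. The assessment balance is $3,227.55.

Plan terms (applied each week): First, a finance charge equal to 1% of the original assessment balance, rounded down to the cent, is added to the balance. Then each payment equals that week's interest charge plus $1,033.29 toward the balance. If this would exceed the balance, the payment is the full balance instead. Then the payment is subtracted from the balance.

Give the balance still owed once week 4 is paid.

Week 1: opening $3,227.55; interest $32.27 → $3,259.82; payment $1,065.56; balance $2,194.26
Week 2: opening $2,194.26; interest $32.27 → $2,226.53; payment $1,065.56; balance $1,160.97
Week 3: opening $1,160.97; interest $32.27 → $1,193.24; payment $1,065.56; balance $127.68
Week 4: opening $127.68; interest $32.27 → $159.95; payment $159.95; balance $0.00

$0.00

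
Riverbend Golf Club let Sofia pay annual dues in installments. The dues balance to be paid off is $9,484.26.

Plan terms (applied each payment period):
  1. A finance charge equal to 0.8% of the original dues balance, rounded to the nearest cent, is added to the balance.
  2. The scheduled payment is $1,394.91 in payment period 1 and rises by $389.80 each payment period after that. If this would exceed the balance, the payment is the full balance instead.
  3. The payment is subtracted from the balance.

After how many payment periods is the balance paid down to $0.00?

5

Payment period 1: opening $9,484.26; interest $75.87 → $9,560.13; payment $1,394.91; balance $8,165.22
Payment period 2: opening $8,165.22; interest $75.87 → $8,241.09; payment $1,784.71; balance $6,456.38
Payment period 3: opening $6,456.38; interest $75.87 → $6,532.25; payment $2,174.51; balance $4,357.74
Payment period 4: opening $4,357.74; interest $75.87 → $4,433.61; payment $2,564.31; balance $1,869.30
Payment period 5: opening $1,869.30; interest $75.87 → $1,945.17; payment $1,945.17; balance $0.00
Balance reaches $0.00 in payment period 5.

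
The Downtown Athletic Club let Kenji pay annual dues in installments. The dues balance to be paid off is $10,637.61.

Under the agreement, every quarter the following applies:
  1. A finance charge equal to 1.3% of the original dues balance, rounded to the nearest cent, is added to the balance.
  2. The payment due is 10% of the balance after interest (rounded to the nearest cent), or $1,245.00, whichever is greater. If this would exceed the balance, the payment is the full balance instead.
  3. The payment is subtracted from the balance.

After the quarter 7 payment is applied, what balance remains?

# | Opening | Interest | Payment | End bal
1 | $10,637.61 | $138.29 | $1,245.00 | $9,530.90
2 | $9,530.90 | $138.29 | $1,245.00 | $8,424.19
3 | $8,424.19 | $138.29 | $1,245.00 | $7,317.48
4 | $7,317.48 | $138.29 | $1,245.00 | $6,210.77
5 | $6,210.77 | $138.29 | $1,245.00 | $5,104.06
6 | $5,104.06 | $138.29 | $1,245.00 | $3,997.35
7 | $3,997.35 | $138.29 | $1,245.00 | $2,890.64

$2,890.64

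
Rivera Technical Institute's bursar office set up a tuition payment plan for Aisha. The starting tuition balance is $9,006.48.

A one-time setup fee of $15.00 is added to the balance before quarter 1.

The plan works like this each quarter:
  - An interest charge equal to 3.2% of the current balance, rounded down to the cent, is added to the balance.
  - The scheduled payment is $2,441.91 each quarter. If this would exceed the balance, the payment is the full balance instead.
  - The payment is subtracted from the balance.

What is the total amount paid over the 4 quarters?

# | Opening | Interest | Payment | End bal
1 | $9,021.48 | $288.68 | $2,441.91 | $6,868.25
2 | $6,868.25 | $219.78 | $2,441.91 | $4,646.12
3 | $4,646.12 | $148.67 | $2,441.91 | $2,352.88
4 | $2,352.88 | $75.29 | $2,428.17 | $0.00
Total paid: $9,753.90

$9,753.90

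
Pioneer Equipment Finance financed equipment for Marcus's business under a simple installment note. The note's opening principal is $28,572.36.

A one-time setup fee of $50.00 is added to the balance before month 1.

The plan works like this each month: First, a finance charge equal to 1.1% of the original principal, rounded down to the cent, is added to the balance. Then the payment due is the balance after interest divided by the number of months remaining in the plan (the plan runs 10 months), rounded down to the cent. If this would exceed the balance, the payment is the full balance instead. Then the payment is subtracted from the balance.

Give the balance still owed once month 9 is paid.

$3,468.50

# | Opening | Interest | Payment | End bal
1 | $28,622.36 | $314.29 | $2,893.66 | $26,042.99
2 | $26,042.99 | $314.29 | $2,928.58 | $23,428.70
3 | $23,428.70 | $314.29 | $2,967.87 | $20,775.12
4 | $20,775.12 | $314.29 | $3,012.77 | $18,076.64
5 | $18,076.64 | $314.29 | $3,065.15 | $15,325.78
6 | $15,325.78 | $314.29 | $3,128.01 | $12,512.06
7 | $12,512.06 | $314.29 | $3,206.58 | $9,619.77
8 | $9,619.77 | $314.29 | $3,311.35 | $6,622.71
9 | $6,622.71 | $314.29 | $3,468.50 | $3,468.50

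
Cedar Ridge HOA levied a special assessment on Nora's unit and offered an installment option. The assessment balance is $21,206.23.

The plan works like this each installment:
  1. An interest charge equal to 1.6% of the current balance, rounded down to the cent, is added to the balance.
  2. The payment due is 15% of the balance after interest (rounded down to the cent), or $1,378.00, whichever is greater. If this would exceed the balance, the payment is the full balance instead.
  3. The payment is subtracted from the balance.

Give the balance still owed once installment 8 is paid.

Installment 1: $21,206.23 +$339.29 interest = $21,545.52; pay $3,231.82 → $18,313.70
Installment 2: $18,313.70 +$293.01 interest = $18,606.71; pay $2,791.00 → $15,815.71
Installment 3: $15,815.71 +$253.05 interest = $16,068.76; pay $2,410.31 → $13,658.45
Installment 4: $13,658.45 +$218.53 interest = $13,876.98; pay $2,081.54 → $11,795.44
Installment 5: $11,795.44 +$188.72 interest = $11,984.16; pay $1,797.62 → $10,186.54
Installment 6: $10,186.54 +$162.98 interest = $10,349.52; pay $1,552.42 → $8,797.10
Installment 7: $8,797.10 +$140.75 interest = $8,937.85; pay $1,378.00 → $7,559.85
Installment 8: $7,559.85 +$120.95 interest = $7,680.80; pay $1,378.00 → $6,302.80

$6,302.80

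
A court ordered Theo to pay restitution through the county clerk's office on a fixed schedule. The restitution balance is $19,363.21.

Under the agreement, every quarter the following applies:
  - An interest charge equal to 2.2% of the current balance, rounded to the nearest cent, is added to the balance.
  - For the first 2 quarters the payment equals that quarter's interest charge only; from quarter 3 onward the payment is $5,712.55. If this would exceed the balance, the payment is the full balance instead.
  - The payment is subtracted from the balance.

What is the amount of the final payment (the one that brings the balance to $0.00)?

Quarter 1: $19,363.21 +$425.99 interest = $19,789.20; pay $425.99 → $19,363.21
Quarter 2: $19,363.21 +$425.99 interest = $19,789.20; pay $425.99 → $19,363.21
Quarter 3: $19,363.21 +$425.99 interest = $19,789.20; pay $5,712.55 → $14,076.65
Quarter 4: $14,076.65 +$309.69 interest = $14,386.34; pay $5,712.55 → $8,673.79
Quarter 5: $8,673.79 +$190.82 interest = $8,864.61; pay $5,712.55 → $3,152.06
Quarter 6: $3,152.06 +$69.35 interest = $3,221.41; pay $3,221.41 → $0.00

$3,221.41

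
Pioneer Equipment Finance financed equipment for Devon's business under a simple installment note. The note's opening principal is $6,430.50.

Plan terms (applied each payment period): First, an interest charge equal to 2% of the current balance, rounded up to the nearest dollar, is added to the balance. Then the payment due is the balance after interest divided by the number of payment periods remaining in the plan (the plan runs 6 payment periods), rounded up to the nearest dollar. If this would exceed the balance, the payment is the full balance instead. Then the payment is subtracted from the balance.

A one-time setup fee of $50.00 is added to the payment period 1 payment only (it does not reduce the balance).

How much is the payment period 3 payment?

$1,138.00

Payment period 1: opening $6,430.50; interest $129.00 → $6,559.50; payment $1,094.00 (+ $50.00 fee); balance $5,465.50
Payment period 2: opening $5,465.50; interest $110.00 → $5,575.50; payment $1,116.00; balance $4,459.50
Payment period 3: opening $4,459.50; interest $90.00 → $4,549.50; payment $1,138.00; balance $3,411.50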